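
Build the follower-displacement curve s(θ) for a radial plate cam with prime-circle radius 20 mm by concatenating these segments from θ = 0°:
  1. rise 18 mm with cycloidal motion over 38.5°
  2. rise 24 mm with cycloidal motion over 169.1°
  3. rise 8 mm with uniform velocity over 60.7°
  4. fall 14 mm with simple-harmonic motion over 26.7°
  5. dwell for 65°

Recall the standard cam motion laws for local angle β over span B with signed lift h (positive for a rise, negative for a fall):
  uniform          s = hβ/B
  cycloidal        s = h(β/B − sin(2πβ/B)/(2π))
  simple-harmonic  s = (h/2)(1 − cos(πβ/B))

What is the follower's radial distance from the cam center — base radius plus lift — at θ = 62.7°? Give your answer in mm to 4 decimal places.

seg 1 [0°–38.5°] cycloidal, h=18: full span → s += 18 → s = 18.0000
seg 2 [38.5°–207.6°] cycloidal, h=24: θ=62.7° here. β=24.2, B=169.1. 24·(0.1431 − sin(2π·0.1431)/(2π)) = 0.4445 → s = 18.4445
radial distance = base radius + s = 20 + 18.4445 = 38.4445

38.4445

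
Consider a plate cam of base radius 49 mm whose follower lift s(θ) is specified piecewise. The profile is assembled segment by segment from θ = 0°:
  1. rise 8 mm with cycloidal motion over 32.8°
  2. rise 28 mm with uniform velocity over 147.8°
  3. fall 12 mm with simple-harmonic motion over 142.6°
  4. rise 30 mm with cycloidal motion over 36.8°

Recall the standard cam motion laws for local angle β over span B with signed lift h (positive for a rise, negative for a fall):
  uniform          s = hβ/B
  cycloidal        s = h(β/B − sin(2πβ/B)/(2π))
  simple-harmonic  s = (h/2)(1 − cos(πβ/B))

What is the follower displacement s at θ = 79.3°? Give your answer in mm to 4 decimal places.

seg 1 [0°–32.8°] cycloidal, h=8: full span → s += 8 → s = 8.0000
seg 2 [32.8°–180.6°] uniform, h=28: θ=79.3° here. β=46.5, B=147.8. 28·46.5/147.8 = 8.8092 → s = 16.8092

16.8092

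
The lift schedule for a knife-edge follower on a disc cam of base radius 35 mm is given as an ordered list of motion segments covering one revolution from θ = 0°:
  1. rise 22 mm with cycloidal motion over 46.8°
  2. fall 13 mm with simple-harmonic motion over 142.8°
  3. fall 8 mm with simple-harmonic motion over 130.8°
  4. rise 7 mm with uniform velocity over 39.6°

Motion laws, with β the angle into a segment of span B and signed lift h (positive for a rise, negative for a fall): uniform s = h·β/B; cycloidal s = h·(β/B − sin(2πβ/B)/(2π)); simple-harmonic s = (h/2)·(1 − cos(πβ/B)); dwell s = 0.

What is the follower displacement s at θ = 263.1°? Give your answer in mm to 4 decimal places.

seg 1 [0°–46.8°] cycloidal, h=22: full span → s += 22 → s = 22.0000
seg 2 [46.8°–189.6°] simple-harmonic, h=-13: full span → s += -13 → s = 9.0000
seg 3 [189.6°–320.4°] simple-harmonic, h=-8: θ=263.1° here. β=73.5, B=130.8. -8/2·(1 − cos(π·0.5619)) = -4.7733 → s = 4.2267

4.2267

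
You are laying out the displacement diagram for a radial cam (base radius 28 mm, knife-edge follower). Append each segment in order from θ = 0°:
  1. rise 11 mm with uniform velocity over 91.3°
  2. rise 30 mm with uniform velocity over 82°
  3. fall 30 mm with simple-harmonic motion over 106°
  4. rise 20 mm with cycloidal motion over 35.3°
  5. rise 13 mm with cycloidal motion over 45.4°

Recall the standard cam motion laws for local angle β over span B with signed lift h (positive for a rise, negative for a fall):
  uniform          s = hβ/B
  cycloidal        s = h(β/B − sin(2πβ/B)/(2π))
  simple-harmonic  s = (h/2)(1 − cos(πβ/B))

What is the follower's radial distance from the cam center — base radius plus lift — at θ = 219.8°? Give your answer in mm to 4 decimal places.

seg 1 [0°–91.3°] uniform, h=11: full span → s += 11 → s = 11.0000
seg 2 [91.3°–173.3°] uniform, h=30: full span → s += 30 → s = 41.0000
seg 3 [173.3°–279.3°] simple-harmonic, h=-30: θ=219.8° here. β=46.5, B=106. -30/2·(1 − cos(π·0.4387)) = -12.1282 → s = 28.8718
radial distance = base radius + s = 28 + 28.8718 = 56.8718

56.8718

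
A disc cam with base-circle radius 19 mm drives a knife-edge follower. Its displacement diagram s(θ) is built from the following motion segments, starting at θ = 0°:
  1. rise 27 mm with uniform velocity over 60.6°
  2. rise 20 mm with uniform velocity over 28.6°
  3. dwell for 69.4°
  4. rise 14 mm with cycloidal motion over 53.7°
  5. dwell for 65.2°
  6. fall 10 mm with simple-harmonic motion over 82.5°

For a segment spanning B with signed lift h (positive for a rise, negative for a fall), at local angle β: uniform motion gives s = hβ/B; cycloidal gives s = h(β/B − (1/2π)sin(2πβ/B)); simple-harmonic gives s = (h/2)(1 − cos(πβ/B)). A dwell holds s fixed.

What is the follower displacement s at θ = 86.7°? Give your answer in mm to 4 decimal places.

seg 1 [0°–60.6°] uniform, h=27: full span → s += 27 → s = 27.0000
seg 2 [60.6°–89.2°] uniform, h=20: θ=86.7° here. β=26.1, B=28.6. 20·26.1/28.6 = 18.2517 → s = 45.2517

45.2517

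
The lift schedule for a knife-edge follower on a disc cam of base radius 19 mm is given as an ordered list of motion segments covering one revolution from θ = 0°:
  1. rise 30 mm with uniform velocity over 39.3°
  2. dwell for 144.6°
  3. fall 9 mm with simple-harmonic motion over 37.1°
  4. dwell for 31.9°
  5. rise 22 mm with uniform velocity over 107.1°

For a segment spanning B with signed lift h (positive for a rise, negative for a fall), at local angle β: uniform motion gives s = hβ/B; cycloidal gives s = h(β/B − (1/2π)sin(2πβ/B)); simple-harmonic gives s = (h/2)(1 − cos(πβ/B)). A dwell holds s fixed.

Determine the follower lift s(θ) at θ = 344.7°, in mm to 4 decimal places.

seg 1 [0°–39.3°] uniform, h=30: full span → s += 30 → s = 30.0000
seg 2 [39.3°–183.9°] dwell: s stays 30.0000
seg 3 [183.9°–221°] simple-harmonic, h=-9: full span → s += -9 → s = 21.0000
seg 4 [221°–252.9°] dwell: s stays 21.0000
seg 5 [252.9°–360°] uniform, h=22: θ=344.7° here. β=91.8, B=107.1. 22·91.8/107.1 = 18.8571 → s = 39.8571

39.8571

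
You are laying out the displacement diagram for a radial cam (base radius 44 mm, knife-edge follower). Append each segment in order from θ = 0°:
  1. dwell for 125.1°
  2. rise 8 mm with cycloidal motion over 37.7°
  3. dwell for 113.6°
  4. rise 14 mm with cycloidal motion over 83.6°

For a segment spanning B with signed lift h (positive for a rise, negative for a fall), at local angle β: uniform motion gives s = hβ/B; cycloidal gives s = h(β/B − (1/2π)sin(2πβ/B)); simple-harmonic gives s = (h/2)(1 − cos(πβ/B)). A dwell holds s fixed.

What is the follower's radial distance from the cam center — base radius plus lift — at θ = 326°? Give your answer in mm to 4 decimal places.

seg 1 [0°–125.1°] dwell: s stays 0.0000
seg 2 [125.1°–162.8°] cycloidal, h=8: full span → s += 8 → s = 8.0000
seg 3 [162.8°–276.4°] dwell: s stays 8.0000
seg 4 [276.4°–360°] cycloidal, h=14: θ=326° here. β=49.6, B=83.6. 14·(0.5933 − sin(2π·0.5933)/(2π)) = 9.5389 → s = 17.5389
radial distance = base radius + s = 44 + 17.5389 = 61.5389

61.5389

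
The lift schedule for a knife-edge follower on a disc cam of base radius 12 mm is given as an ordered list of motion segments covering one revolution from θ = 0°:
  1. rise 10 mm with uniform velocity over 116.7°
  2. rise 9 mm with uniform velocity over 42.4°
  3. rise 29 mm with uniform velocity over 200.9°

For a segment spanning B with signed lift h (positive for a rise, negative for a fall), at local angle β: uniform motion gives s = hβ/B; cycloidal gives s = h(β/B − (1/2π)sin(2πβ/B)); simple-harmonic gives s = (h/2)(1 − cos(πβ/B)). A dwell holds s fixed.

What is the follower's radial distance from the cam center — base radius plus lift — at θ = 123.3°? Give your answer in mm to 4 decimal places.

seg 1 [0°–116.7°] uniform, h=10: full span → s += 10 → s = 10.0000
seg 2 [116.7°–159.1°] uniform, h=9: θ=123.3° here. β=6.6, B=42.4. 9·6.6/42.4 = 1.4009 → s = 11.4009
radial distance = base radius + s = 12 + 11.4009 = 23.4009

23.4009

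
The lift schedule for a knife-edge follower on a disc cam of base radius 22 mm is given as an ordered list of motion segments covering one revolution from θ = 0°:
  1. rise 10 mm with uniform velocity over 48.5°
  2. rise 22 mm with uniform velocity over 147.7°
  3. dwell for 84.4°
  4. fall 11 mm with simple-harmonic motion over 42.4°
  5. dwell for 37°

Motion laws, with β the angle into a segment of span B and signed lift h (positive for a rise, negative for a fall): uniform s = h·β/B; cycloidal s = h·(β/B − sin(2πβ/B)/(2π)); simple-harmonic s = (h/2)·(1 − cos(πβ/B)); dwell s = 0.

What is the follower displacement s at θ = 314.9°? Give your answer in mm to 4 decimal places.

seg 1 [0°–48.5°] uniform, h=10: full span → s += 10 → s = 10.0000
seg 2 [48.5°–196.2°] uniform, h=22: full span → s += 22 → s = 32.0000
seg 3 [196.2°–280.6°] dwell: s stays 32.0000
seg 4 [280.6°–323°] simple-harmonic, h=-11: θ=314.9° here. β=34.3, B=42.4. -11/2·(1 − cos(π·0.8090)) = -10.0388 → s = 21.9612

21.9612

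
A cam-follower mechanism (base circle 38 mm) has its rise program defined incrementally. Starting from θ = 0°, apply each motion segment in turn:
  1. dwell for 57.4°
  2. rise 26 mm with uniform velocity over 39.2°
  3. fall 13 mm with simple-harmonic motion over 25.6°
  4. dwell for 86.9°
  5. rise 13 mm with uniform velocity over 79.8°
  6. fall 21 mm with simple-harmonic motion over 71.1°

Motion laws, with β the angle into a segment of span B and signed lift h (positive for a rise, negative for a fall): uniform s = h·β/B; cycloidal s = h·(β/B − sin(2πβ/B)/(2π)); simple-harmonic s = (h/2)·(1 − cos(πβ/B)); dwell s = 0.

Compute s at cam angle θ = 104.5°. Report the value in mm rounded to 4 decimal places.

seg 1 [0°–57.4°] dwell: s stays 0.0000
seg 2 [57.4°–96.6°] uniform, h=26: full span → s += 26 → s = 26.0000
seg 3 [96.6°–122.2°] simple-harmonic, h=-13: θ=104.5° here. β=7.9, B=25.6. -13/2·(1 − cos(π·0.3086)) = -2.8227 → s = 23.1773

23.1773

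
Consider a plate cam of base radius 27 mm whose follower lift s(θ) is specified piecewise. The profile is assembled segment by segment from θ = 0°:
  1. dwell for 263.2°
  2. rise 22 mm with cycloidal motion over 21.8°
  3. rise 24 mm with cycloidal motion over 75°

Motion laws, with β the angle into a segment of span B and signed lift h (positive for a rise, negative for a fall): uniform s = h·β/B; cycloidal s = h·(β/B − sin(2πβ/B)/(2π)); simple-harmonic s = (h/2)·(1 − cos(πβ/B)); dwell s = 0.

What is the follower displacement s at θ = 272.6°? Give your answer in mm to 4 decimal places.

seg 1 [0°–263.2°] dwell: s stays 0.0000
seg 2 [263.2°–285°] cycloidal, h=22: θ=272.6° here. β=9.4, B=21.8. 22·(0.4312 − sin(2π·0.4312)/(2π)) = 8.0192 → s = 8.0192

8.0192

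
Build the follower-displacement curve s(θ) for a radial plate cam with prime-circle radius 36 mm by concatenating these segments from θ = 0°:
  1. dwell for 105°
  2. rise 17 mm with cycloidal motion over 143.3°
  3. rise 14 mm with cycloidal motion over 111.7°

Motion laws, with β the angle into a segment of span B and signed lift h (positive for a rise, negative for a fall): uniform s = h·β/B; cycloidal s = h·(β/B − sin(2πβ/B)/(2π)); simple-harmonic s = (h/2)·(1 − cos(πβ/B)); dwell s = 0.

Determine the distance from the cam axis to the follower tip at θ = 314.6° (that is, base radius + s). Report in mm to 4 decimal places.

seg 1 [0°–105°] dwell: s stays 0.0000
seg 2 [105°–248.3°] cycloidal, h=17: full span → s += 17 → s = 17.0000
seg 3 [248.3°–360°] cycloidal, h=14: θ=314.6° here. β=66.3, B=111.7. 14·(0.5936 − sin(2π·0.5936)/(2π)) = 9.5454 → s = 26.5454
radial distance = base radius + s = 36 + 26.5454 = 62.5454

62.5454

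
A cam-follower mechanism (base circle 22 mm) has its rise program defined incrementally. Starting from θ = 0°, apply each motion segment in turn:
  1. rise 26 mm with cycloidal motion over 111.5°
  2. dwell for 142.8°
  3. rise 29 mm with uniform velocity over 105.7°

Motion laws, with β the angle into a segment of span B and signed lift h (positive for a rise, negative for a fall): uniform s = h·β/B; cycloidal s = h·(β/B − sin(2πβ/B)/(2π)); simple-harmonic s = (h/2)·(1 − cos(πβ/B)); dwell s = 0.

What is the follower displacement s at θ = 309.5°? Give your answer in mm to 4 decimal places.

seg 1 [0°–111.5°] cycloidal, h=26: full span → s += 26 → s = 26.0000
seg 2 [111.5°–254.3°] dwell: s stays 26.0000
seg 3 [254.3°–360°] uniform, h=29: θ=309.5° here. β=55.2, B=105.7. 29·55.2/105.7 = 15.1447 → s = 41.1447

41.1447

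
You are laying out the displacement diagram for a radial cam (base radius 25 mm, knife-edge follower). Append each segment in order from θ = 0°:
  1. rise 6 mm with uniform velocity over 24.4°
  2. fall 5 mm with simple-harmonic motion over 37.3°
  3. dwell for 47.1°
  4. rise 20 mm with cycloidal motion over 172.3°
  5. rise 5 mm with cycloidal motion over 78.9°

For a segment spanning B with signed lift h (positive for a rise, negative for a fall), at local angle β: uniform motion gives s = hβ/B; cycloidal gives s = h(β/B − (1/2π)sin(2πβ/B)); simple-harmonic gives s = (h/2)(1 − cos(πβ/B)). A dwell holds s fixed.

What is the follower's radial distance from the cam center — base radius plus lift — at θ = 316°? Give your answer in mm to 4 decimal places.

seg 1 [0°–24.4°] uniform, h=6: full span → s += 6 → s = 6.0000
seg 2 [24.4°–61.7°] simple-harmonic, h=-5: full span → s += -5 → s = 1.0000
seg 3 [61.7°–108.8°] dwell: s stays 1.0000
seg 4 [108.8°–281.1°] cycloidal, h=20: full span → s += 20 → s = 21.0000
seg 5 [281.1°–360°] cycloidal, h=5: θ=316° here. β=34.9, B=78.9. 5·(0.4423 − sin(2π·0.4423)/(2π)) = 1.9296 → s = 22.9296
radial distance = base radius + s = 25 + 22.9296 = 47.9296

47.9296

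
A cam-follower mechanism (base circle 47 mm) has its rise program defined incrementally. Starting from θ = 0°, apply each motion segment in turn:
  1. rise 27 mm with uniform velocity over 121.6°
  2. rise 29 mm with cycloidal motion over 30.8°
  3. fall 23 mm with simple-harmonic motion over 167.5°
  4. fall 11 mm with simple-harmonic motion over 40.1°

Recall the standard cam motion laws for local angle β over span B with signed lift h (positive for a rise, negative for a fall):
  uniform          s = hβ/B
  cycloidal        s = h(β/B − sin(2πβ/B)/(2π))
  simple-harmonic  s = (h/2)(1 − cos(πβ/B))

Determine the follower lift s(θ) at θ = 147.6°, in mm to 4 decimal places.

seg 1 [0°–121.6°] uniform, h=27: full span → s += 27 → s = 27.0000
seg 2 [121.6°–152.4°] cycloidal, h=29: θ=147.6° here. β=26, B=30.8. 29·(0.8442 − sin(2π·0.8442)/(2π)) = 28.3116 → s = 55.3116

55.3116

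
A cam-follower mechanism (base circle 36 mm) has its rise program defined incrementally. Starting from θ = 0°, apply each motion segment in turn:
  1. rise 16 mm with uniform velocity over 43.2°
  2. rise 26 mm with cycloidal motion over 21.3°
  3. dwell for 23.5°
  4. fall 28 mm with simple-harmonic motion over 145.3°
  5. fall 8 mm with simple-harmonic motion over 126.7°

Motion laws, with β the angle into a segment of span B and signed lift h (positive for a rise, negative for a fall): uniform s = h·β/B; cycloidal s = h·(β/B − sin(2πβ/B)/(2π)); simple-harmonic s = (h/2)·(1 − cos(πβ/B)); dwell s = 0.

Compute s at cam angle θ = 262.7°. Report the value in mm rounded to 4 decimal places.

seg 1 [0°–43.2°] uniform, h=16: full span → s += 16 → s = 16.0000
seg 2 [43.2°–64.5°] cycloidal, h=26: full span → s += 26 → s = 42.0000
seg 3 [64.5°–88°] dwell: s stays 42.0000
seg 4 [88°–233.3°] simple-harmonic, h=-28: full span → s += -28 → s = 14.0000
seg 5 [233.3°–360°] simple-harmonic, h=-8: θ=262.7° here. β=29.4, B=126.7. -8/2·(1 − cos(π·0.2320)) = -1.0166 → s = 12.9834

12.9834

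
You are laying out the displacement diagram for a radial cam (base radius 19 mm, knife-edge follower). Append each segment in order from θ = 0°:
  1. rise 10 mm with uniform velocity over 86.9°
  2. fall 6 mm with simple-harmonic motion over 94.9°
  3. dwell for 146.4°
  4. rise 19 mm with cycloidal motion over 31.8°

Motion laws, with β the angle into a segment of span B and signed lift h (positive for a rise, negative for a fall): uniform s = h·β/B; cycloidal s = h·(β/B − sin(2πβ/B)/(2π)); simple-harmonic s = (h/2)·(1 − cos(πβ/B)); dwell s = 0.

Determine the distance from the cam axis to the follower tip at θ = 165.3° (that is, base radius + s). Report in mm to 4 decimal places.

seg 1 [0°–86.9°] uniform, h=10: full span → s += 10 → s = 10.0000
seg 2 [86.9°–181.8°] simple-harmonic, h=-6: θ=165.3° here. β=78.4, B=94.9. -6/2·(1 − cos(π·0.8261)) = -5.5635 → s = 4.4365
radial distance = base radius + s = 19 + 4.4365 = 23.4365

23.4365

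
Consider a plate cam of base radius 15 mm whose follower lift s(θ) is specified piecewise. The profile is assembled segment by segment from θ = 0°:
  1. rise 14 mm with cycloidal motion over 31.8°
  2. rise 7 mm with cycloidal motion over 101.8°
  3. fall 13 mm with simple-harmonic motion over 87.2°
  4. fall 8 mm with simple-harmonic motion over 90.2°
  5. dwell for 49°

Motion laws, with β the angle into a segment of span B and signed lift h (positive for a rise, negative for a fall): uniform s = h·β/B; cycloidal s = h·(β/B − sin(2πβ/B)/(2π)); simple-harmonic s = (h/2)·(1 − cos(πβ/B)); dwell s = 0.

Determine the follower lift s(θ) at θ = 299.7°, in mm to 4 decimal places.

seg 1 [0°–31.8°] cycloidal, h=14: full span → s += 14 → s = 14.0000
seg 2 [31.8°–133.6°] cycloidal, h=7: full span → s += 7 → s = 21.0000
seg 3 [133.6°–220.8°] simple-harmonic, h=-13: full span → s += -13 → s = 8.0000
seg 4 [220.8°–311°] simple-harmonic, h=-8: θ=299.7° here. β=78.9, B=90.2. -8/2·(1 − cos(π·0.8747)) = -7.6942 → s = 0.3058

0.3058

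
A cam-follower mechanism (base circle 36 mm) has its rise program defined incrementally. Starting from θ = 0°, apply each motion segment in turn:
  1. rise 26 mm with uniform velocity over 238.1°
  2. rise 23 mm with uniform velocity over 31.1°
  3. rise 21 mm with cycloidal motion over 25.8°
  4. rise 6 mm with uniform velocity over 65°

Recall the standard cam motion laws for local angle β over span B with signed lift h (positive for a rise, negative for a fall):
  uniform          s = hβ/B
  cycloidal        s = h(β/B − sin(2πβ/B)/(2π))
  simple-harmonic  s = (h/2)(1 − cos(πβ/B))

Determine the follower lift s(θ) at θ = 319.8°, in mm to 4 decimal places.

seg 1 [0°–238.1°] uniform, h=26: full span → s += 26 → s = 26.0000
seg 2 [238.1°–269.2°] uniform, h=23: full span → s += 23 → s = 49.0000
seg 3 [269.2°–295°] cycloidal, h=21: full span → s += 21 → s = 70.0000
seg 4 [295°–360°] uniform, h=6: θ=319.8° here. β=24.8, B=65. 6·24.8/65 = 2.2892 → s = 72.2892

72.2892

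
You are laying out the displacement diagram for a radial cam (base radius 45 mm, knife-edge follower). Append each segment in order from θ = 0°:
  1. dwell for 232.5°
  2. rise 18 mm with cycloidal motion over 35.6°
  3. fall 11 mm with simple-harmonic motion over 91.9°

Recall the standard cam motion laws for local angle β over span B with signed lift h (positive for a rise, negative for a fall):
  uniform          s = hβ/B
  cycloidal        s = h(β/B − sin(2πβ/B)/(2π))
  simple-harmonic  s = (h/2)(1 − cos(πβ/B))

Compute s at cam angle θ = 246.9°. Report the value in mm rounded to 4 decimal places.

seg 1 [0°–232.5°] dwell: s stays 0.0000
seg 2 [232.5°–268.1°] cycloidal, h=18: θ=246.9° here. β=14.4, B=35.6. 18·(0.4045 − sin(2π·0.4045)/(2π)) = 5.6631 → s = 5.6631

5.6631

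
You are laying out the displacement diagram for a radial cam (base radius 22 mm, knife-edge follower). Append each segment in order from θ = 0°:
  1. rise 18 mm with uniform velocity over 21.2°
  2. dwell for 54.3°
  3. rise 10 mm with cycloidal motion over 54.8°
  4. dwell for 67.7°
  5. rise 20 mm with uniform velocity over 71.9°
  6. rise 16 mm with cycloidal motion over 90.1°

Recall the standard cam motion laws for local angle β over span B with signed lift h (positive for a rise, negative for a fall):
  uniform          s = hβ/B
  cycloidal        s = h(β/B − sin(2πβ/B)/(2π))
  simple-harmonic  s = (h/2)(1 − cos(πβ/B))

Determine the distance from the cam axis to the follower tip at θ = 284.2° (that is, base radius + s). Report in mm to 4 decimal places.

seg 1 [0°–21.2°] uniform, h=18: full span → s += 18 → s = 18.0000
seg 2 [21.2°–75.5°] dwell: s stays 18.0000
seg 3 [75.5°–130.3°] cycloidal, h=10: full span → s += 10 → s = 28.0000
seg 4 [130.3°–198°] dwell: s stays 28.0000
seg 5 [198°–269.9°] uniform, h=20: full span → s += 20 → s = 48.0000
seg 6 [269.9°–360°] cycloidal, h=16: θ=284.2° here. β=14.3, B=90.1. 16·(0.1587 − sin(2π·0.1587)/(2π)) = 0.4004 → s = 48.4004
radial distance = base radius + s = 22 + 48.4004 = 70.4004

70.4004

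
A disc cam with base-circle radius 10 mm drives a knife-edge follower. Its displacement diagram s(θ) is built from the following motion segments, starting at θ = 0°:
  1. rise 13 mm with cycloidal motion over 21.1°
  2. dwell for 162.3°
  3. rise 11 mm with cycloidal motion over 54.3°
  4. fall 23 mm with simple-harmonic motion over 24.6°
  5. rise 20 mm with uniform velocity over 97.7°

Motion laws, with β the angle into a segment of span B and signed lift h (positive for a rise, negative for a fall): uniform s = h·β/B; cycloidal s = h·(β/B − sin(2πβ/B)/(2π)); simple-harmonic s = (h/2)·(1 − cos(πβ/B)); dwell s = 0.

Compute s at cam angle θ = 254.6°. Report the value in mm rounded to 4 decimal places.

seg 1 [0°–21.1°] cycloidal, h=13: full span → s += 13 → s = 13.0000
seg 2 [21.1°–183.4°] dwell: s stays 13.0000
seg 3 [183.4°–237.7°] cycloidal, h=11: full span → s += 11 → s = 24.0000
seg 4 [237.7°–262.3°] simple-harmonic, h=-23: θ=254.6° here. β=16.9, B=24.6. -23/2·(1 − cos(π·0.6870)) = -17.8738 → s = 6.1262

6.1262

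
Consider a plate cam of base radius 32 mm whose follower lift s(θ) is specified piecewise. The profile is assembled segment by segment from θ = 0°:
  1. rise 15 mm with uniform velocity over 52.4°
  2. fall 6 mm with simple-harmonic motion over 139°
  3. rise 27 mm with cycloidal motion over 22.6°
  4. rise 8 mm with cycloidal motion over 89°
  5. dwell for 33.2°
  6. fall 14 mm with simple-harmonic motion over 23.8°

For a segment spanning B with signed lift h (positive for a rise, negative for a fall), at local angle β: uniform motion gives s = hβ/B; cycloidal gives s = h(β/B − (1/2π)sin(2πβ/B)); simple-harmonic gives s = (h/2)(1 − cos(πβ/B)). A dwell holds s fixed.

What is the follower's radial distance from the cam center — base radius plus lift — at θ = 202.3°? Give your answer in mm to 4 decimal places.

seg 1 [0°–52.4°] uniform, h=15: full span → s += 15 → s = 15.0000
seg 2 [52.4°–191.4°] simple-harmonic, h=-6: full span → s += -6 → s = 9.0000
seg 3 [191.4°–214°] cycloidal, h=27: θ=202.3° here. β=10.9, B=22.6. 27·(0.4823 − sin(2π·0.4823)/(2π)) = 12.5452 → s = 21.5452
radial distance = base radius + s = 32 + 21.5452 = 53.5452

53.5452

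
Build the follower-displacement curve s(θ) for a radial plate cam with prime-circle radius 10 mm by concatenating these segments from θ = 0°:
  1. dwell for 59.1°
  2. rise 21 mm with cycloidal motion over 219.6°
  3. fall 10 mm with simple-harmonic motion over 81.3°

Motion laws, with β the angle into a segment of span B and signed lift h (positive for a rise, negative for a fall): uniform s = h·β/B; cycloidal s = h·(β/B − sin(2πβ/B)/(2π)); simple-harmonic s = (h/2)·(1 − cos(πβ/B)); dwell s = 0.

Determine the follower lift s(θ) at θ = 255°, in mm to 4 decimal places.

seg 1 [0°–59.1°] dwell: s stays 0.0000
seg 2 [59.1°–278.7°] cycloidal, h=21: θ=255° here. β=195.9, B=219.6. 21·(0.8921 − sin(2π·0.8921)/(2π)) = 20.8303 → s = 20.8303

20.8303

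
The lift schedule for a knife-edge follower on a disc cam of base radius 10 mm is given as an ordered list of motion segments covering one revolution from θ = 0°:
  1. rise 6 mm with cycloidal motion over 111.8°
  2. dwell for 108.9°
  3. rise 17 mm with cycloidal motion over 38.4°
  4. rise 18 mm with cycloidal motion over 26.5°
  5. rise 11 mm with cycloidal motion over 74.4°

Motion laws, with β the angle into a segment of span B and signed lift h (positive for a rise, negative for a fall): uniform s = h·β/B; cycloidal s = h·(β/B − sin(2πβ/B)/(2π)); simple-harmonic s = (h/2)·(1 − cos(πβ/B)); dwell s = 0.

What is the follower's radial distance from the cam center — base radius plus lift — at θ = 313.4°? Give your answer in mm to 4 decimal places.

seg 1 [0°–111.8°] cycloidal, h=6: full span → s += 6 → s = 6.0000
seg 2 [111.8°–220.7°] dwell: s stays 6.0000
seg 3 [220.7°–259.1°] cycloidal, h=17: full span → s += 17 → s = 23.0000
seg 4 [259.1°–285.6°] cycloidal, h=18: full span → s += 18 → s = 41.0000
seg 5 [285.6°–360°] cycloidal, h=11: θ=313.4° here. β=27.8, B=74.4. 11·(0.3737 − sin(2π·0.3737)/(2π)) = 2.8619 → s = 43.8619
radial distance = base radius + s = 10 + 43.8619 = 53.8619

53.8619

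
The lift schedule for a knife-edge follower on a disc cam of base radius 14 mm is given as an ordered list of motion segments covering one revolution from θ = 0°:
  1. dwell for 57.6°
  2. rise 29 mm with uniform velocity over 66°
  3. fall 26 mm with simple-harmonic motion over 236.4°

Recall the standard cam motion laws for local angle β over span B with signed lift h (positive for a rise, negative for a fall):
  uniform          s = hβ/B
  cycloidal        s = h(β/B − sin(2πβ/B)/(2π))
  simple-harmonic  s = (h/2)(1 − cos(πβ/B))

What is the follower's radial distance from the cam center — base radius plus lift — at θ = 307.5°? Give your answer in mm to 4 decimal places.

seg 1 [0°–57.6°] dwell: s stays 0.0000
seg 2 [57.6°–123.6°] uniform, h=29: full span → s += 29 → s = 29.0000
seg 3 [123.6°–360°] simple-harmonic, h=-26: θ=307.5° here. β=183.9, B=236.4. -26/2·(1 − cos(π·0.7779)) = -22.9623 → s = 6.0377
radial distance = base radius + s = 14 + 6.0377 = 20.0377

20.0377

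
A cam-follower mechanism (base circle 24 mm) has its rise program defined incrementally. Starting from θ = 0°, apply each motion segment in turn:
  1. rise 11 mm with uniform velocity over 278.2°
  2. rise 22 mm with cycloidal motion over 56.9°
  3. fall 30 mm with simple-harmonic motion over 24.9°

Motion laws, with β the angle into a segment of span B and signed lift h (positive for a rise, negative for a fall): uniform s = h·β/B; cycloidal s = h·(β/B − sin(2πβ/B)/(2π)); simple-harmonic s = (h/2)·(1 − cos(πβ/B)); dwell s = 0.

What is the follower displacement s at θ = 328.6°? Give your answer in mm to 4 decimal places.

seg 1 [0°–278.2°] uniform, h=11: full span → s += 11 → s = 11.0000
seg 2 [278.2°–335.1°] cycloidal, h=22: θ=328.6° here. β=50.4, B=56.9. 22·(0.8858 − sin(2π·0.8858)/(2π)) = 21.7897 → s = 32.7897

32.7897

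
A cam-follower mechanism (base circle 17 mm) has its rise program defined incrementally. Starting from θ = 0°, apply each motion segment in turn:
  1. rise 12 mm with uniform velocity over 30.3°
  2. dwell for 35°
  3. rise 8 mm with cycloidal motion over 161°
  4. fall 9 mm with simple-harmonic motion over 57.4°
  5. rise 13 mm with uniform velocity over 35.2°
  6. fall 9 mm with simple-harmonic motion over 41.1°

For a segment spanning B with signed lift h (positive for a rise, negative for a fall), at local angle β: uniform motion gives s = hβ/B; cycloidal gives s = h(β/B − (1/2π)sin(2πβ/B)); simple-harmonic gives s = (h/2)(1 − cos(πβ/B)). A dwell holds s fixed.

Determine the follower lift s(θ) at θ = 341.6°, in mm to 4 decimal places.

seg 1 [0°–30.3°] uniform, h=12: full span → s += 12 → s = 12.0000
seg 2 [30.3°–65.3°] dwell: s stays 12.0000
seg 3 [65.3°–226.3°] cycloidal, h=8: full span → s += 8 → s = 20.0000
seg 4 [226.3°–283.7°] simple-harmonic, h=-9: full span → s += -9 → s = 11.0000
seg 5 [283.7°–318.9°] uniform, h=13: full span → s += 13 → s = 24.0000
seg 6 [318.9°–360°] simple-harmonic, h=-9: θ=341.6° here. β=22.7, B=41.1. -9/2·(1 − cos(π·0.5523)) = -5.2362 → s = 18.7638

18.7638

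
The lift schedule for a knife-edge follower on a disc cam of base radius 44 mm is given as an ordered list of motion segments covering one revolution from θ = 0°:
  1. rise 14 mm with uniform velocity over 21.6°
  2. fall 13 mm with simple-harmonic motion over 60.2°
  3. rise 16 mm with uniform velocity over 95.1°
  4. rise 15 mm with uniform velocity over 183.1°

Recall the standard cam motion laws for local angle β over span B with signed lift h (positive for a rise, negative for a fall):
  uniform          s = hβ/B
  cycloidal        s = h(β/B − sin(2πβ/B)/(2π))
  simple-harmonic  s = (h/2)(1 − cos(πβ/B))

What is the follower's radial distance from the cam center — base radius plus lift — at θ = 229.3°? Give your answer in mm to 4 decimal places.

seg 1 [0°–21.6°] uniform, h=14: full span → s += 14 → s = 14.0000
seg 2 [21.6°–81.8°] simple-harmonic, h=-13: full span → s += -13 → s = 1.0000
seg 3 [81.8°–176.9°] uniform, h=16: full span → s += 16 → s = 17.0000
seg 4 [176.9°–360°] uniform, h=15: θ=229.3° here. β=52.4, B=183.1. 15·52.4/183.1 = 4.2927 → s = 21.2927
radial distance = base radius + s = 44 + 21.2927 = 65.2927

65.2927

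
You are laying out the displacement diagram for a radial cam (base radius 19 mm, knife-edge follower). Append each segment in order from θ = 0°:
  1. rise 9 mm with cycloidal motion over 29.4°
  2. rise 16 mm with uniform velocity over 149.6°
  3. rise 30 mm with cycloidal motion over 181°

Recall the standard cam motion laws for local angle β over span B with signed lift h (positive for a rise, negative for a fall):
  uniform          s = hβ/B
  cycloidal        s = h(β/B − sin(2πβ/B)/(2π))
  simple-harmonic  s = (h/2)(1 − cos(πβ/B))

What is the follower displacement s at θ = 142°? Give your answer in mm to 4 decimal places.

seg 1 [0°–29.4°] cycloidal, h=9: full span → s += 9 → s = 9.0000
seg 2 [29.4°–179°] uniform, h=16: θ=142° here. β=112.6, B=149.6. 16·112.6/149.6 = 12.0428 → s = 21.0428

21.0428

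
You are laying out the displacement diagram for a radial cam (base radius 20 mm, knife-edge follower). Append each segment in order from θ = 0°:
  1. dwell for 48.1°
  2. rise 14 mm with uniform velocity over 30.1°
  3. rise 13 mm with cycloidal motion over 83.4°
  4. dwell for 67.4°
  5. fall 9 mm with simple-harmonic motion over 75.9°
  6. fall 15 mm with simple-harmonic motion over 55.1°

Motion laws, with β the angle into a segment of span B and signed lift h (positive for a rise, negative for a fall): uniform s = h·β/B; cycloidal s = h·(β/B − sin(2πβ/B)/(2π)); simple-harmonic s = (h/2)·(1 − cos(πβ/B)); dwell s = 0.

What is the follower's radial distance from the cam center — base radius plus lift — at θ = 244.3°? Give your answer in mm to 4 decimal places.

seg 1 [0°–48.1°] dwell: s stays 0.0000
seg 2 [48.1°–78.2°] uniform, h=14: full span → s += 14 → s = 14.0000
seg 3 [78.2°–161.6°] cycloidal, h=13: full span → s += 13 → s = 27.0000
seg 4 [161.6°–229°] dwell: s stays 27.0000
seg 5 [229°–304.9°] simple-harmonic, h=-9: θ=244.3° here. β=15.3, B=75.9. -9/2·(1 − cos(π·0.2016)) = -0.8726 → s = 26.1274
radial distance = base radius + s = 20 + 26.1274 = 46.1274

46.1274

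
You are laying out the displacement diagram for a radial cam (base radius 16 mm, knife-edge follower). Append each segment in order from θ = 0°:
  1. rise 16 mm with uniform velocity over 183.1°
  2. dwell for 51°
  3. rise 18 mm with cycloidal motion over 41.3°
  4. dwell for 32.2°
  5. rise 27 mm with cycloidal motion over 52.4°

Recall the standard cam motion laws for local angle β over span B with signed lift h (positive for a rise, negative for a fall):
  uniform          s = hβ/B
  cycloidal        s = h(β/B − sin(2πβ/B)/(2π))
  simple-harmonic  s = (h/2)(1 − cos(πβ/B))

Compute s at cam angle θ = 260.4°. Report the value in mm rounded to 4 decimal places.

seg 1 [0°–183.1°] uniform, h=16: full span → s += 16 → s = 16.0000
seg 2 [183.1°–234.1°] dwell: s stays 16.0000
seg 3 [234.1°–275.4°] cycloidal, h=18: θ=260.4° here. β=26.3, B=41.3. 18·(0.6368 − sin(2π·0.6368)/(2π)) = 13.6327 → s = 29.6327

29.6327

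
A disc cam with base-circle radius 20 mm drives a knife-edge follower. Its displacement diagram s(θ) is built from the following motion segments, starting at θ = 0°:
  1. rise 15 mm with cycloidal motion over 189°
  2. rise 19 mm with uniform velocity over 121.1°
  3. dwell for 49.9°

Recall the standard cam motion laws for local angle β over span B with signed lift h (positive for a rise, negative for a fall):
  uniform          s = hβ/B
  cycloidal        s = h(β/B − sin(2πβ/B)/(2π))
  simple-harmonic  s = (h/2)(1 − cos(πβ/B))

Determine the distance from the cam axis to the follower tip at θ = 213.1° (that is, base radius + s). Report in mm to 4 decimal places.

seg 1 [0°–189°] cycloidal, h=15: full span → s += 15 → s = 15.0000
seg 2 [189°–310.1°] uniform, h=19: θ=213.1° here. β=24.1, B=121.1. 19·24.1/121.1 = 3.7812 → s = 18.7812
radial distance = base radius + s = 20 + 18.7812 = 38.7812

38.7812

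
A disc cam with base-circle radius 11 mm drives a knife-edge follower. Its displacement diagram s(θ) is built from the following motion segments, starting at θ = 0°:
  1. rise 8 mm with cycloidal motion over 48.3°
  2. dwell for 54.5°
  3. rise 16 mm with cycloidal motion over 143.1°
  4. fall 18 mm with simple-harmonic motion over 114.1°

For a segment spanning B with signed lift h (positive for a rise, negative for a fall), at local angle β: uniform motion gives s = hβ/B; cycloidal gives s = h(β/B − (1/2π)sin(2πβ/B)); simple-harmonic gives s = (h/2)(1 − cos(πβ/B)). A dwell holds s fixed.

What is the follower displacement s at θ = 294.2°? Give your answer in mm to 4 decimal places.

seg 1 [0°–48.3°] cycloidal, h=8: full span → s += 8 → s = 8.0000
seg 2 [48.3°–102.8°] dwell: s stays 8.0000
seg 3 [102.8°–245.9°] cycloidal, h=16: full span → s += 16 → s = 24.0000
seg 4 [245.9°–360°] simple-harmonic, h=-18: θ=294.2° here. β=48.3, B=114.1. -18/2·(1 − cos(π·0.4233)) = -6.8526 → s = 17.1474

17.1474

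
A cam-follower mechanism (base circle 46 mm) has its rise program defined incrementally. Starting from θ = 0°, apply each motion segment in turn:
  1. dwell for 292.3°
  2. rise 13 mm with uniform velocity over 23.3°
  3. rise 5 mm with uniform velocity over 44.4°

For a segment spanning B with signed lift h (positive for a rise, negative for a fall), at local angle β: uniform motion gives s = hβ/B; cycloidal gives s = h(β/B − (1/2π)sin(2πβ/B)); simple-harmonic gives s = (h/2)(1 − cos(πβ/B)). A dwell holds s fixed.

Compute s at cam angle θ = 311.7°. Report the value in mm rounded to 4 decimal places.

seg 1 [0°–292.3°] dwell: s stays 0.0000
seg 2 [292.3°–315.6°] uniform, h=13: θ=311.7° here. β=19.4, B=23.3. 13·19.4/23.3 = 10.8240 → s = 10.8240

10.8240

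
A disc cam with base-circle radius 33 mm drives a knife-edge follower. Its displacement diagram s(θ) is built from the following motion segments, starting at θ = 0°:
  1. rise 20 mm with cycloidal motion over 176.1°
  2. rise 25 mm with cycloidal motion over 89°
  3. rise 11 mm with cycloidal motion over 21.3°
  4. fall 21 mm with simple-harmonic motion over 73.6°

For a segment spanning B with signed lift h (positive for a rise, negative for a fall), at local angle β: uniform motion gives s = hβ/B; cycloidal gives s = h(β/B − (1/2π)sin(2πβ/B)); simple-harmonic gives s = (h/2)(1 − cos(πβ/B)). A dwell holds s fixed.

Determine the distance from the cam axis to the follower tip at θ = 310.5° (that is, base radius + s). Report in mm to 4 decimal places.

seg 1 [0°–176.1°] cycloidal, h=20: full span → s += 20 → s = 20.0000
seg 2 [176.1°–265.1°] cycloidal, h=25: full span → s += 25 → s = 45.0000
seg 3 [265.1°–286.4°] cycloidal, h=11: full span → s += 11 → s = 56.0000
seg 4 [286.4°–360°] simple-harmonic, h=-21: θ=310.5° here. β=24.1, B=73.6. -21/2·(1 − cos(π·0.3274)) = -5.0827 → s = 50.9173
radial distance = base radius + s = 33 + 50.9173 = 83.9173

83.9173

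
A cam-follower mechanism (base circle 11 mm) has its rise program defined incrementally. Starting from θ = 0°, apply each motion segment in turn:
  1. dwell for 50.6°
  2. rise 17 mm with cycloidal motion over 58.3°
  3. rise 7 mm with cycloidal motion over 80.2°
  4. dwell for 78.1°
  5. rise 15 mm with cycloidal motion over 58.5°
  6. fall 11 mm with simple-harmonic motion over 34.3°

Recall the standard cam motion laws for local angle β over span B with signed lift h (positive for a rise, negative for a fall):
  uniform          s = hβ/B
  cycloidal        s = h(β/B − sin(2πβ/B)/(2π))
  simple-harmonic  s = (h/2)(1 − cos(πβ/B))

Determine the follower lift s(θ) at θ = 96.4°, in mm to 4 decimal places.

seg 1 [0°–50.6°] dwell: s stays 0.0000
seg 2 [50.6°–108.9°] cycloidal, h=17: θ=96.4° here. β=45.8, B=58.3. 17·(0.7856 − sin(2π·0.7856)/(2π)) = 15.9933 → s = 15.9933

15.9933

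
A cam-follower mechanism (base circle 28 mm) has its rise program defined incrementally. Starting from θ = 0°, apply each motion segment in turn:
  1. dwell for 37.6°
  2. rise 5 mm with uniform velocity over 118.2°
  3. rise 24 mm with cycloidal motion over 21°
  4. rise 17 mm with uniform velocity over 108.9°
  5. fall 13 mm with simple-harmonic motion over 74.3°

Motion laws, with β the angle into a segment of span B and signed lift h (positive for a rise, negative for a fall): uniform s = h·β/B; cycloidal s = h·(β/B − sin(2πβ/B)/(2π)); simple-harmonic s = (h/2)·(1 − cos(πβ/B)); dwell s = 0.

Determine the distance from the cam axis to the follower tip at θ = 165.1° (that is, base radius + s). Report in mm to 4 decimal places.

seg 1 [0°–37.6°] dwell: s stays 0.0000
seg 2 [37.6°–155.8°] uniform, h=5: full span → s += 5 → s = 5.0000
seg 3 [155.8°–176.8°] cycloidal, h=24: θ=165.1° here. β=9.3, B=21. 24·(0.4429 − sin(2π·0.4429)/(2π)) = 9.2864 → s = 14.2864
radial distance = base radius + s = 28 + 14.2864 = 42.2864

42.2864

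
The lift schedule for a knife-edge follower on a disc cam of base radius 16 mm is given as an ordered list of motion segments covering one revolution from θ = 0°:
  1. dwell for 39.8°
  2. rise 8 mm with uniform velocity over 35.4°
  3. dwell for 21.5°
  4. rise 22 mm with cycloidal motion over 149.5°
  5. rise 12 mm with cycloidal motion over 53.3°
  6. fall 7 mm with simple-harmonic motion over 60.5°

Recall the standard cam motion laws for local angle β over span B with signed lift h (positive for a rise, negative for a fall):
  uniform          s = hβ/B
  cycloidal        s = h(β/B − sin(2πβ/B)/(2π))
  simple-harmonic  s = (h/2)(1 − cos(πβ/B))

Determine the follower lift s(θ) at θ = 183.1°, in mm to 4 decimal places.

seg 1 [0°–39.8°] dwell: s stays 0.0000
seg 2 [39.8°–75.2°] uniform, h=8: full span → s += 8 → s = 8.0000
seg 3 [75.2°–96.7°] dwell: s stays 8.0000
seg 4 [96.7°–246.2°] cycloidal, h=22: θ=183.1° here. β=86.4, B=149.5. 22·(0.5779 − sin(2π·0.5779)/(2π)) = 14.3611 → s = 22.3611

22.3611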